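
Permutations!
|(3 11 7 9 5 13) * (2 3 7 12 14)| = 20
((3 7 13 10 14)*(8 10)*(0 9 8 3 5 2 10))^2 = (0 8 9)(2 14)(3 13 7)(5 10)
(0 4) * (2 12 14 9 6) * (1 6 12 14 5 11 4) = (0 1 6 2 14 9 12 5 11 4) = [1, 6, 14, 3, 0, 11, 2, 7, 8, 12, 10, 4, 5, 13, 9]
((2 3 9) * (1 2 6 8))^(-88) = ((1 2 3 9 6 8))^(-88) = (1 3 6)(2 9 8)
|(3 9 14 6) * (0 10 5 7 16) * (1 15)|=20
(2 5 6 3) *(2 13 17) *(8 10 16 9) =(2 5 6 3 13 17)(8 10 16 9) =[0, 1, 5, 13, 4, 6, 3, 7, 10, 8, 16, 11, 12, 17, 14, 15, 9, 2]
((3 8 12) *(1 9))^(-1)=(1 9)(3 12 8)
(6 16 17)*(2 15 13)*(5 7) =[0, 1, 15, 3, 4, 7, 16, 5, 8, 9, 10, 11, 12, 2, 14, 13, 17, 6] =(2 15 13)(5 7)(6 16 17)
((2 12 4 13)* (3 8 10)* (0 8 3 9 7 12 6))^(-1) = ((0 8 10 9 7 12 4 13 2 6))^(-1) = (0 6 2 13 4 12 7 9 10 8)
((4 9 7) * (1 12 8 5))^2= ((1 12 8 5)(4 9 7))^2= (1 8)(4 7 9)(5 12)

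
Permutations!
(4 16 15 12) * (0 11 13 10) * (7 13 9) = (0 11 9 7 13 10)(4 16 15 12) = [11, 1, 2, 3, 16, 5, 6, 13, 8, 7, 0, 9, 4, 10, 14, 12, 15]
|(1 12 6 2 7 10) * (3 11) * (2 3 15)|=9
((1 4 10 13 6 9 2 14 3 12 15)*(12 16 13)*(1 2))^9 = ((1 4 10 12 15 2 14 3 16 13 6 9))^9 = (1 13 14 12)(2 10 9 16)(3 15 4 6)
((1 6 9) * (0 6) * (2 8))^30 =(0 9)(1 6) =((0 6 9 1)(2 8))^30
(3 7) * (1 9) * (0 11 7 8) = (0 11 7 3 8)(1 9) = [11, 9, 2, 8, 4, 5, 6, 3, 0, 1, 10, 7]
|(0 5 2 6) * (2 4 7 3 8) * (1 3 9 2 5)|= 10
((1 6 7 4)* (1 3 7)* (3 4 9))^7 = ((1 6)(3 7 9))^7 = (1 6)(3 7 9)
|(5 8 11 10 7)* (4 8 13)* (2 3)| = |(2 3)(4 8 11 10 7 5 13)| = 14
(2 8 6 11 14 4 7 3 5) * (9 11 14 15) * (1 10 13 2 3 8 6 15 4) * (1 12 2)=(1 10 13)(2 6 14 12)(3 5)(4 7 8 15 9 11)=[0, 10, 6, 5, 7, 3, 14, 8, 15, 11, 13, 4, 2, 1, 12, 9]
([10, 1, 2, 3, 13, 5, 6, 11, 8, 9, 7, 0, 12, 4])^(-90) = [7, 1, 2, 3, 4, 5, 6, 0, 8, 9, 11, 10, 12, 13]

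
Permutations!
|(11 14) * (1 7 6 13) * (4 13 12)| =6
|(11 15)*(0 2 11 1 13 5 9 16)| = |(0 2 11 15 1 13 5 9 16)| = 9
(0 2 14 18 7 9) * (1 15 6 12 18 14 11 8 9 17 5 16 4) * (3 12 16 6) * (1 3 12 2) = (0 1 15 12 18 7 17 5 6 16 4 3 2 11 8 9) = [1, 15, 11, 2, 3, 6, 16, 17, 9, 0, 10, 8, 18, 13, 14, 12, 4, 5, 7]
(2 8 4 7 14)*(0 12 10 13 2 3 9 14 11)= [12, 1, 8, 9, 7, 5, 6, 11, 4, 14, 13, 0, 10, 2, 3]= (0 12 10 13 2 8 4 7 11)(3 9 14)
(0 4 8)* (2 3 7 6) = (0 4 8)(2 3 7 6) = [4, 1, 3, 7, 8, 5, 2, 6, 0]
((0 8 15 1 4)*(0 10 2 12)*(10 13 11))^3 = ((0 8 15 1 4 13 11 10 2 12))^3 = (0 1 11 12 15 13 2 8 4 10)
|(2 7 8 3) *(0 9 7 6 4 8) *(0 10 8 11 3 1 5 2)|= 12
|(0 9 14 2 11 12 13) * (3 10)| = 14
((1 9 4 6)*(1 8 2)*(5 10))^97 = ((1 9 4 6 8 2)(5 10))^97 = (1 9 4 6 8 2)(5 10)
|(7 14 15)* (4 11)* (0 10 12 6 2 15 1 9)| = 10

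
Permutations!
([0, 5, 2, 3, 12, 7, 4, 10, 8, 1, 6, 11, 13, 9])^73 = [0, 5, 2, 3, 12, 7, 4, 10, 8, 1, 6, 11, 13, 9]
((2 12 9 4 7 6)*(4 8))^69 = (2 6 7 4 8 9 12)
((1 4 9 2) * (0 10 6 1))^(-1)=((0 10 6 1 4 9 2))^(-1)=(0 2 9 4 1 6 10)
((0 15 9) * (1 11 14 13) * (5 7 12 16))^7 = ((0 15 9)(1 11 14 13)(5 7 12 16))^7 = (0 15 9)(1 13 14 11)(5 16 12 7)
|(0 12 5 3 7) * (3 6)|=6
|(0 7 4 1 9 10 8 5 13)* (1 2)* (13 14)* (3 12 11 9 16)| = 15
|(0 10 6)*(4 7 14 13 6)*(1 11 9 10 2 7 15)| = |(0 2 7 14 13 6)(1 11 9 10 4 15)| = 6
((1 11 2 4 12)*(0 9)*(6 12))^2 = ((0 9)(1 11 2 4 6 12))^2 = (1 2 6)(4 12 11)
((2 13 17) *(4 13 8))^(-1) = (2 17 13 4 8) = ((2 8 4 13 17))^(-1)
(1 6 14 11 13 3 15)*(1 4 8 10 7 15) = (1 6 14 11 13 3)(4 8 10 7 15) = [0, 6, 2, 1, 8, 5, 14, 15, 10, 9, 7, 13, 12, 3, 11, 4]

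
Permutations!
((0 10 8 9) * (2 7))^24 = ((0 10 8 9)(2 7))^24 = (10)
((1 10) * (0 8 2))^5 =((0 8 2)(1 10))^5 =(0 2 8)(1 10)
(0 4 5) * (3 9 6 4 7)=(0 7 3 9 6 4 5)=[7, 1, 2, 9, 5, 0, 4, 3, 8, 6]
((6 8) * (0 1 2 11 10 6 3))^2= ((0 1 2 11 10 6 8 3))^2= (0 2 10 8)(1 11 6 3)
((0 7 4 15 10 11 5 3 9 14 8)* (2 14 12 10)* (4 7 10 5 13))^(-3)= (0 2 13)(3 9 12 5)(4 10 14)(8 15 11)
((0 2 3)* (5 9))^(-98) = (9)(0 2 3)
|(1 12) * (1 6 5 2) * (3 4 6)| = 7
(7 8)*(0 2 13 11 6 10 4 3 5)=(0 2 13 11 6 10 4 3 5)(7 8)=[2, 1, 13, 5, 3, 0, 10, 8, 7, 9, 4, 6, 12, 11]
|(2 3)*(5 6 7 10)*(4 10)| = |(2 3)(4 10 5 6 7)| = 10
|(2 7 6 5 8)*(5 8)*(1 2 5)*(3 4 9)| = 6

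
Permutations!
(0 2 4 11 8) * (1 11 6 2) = (0 1 11 8)(2 4 6) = [1, 11, 4, 3, 6, 5, 2, 7, 0, 9, 10, 8]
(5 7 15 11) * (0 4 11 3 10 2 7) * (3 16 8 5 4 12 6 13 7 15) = (0 12 6 13 7 3 10 2 15 16 8 5)(4 11) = [12, 1, 15, 10, 11, 0, 13, 3, 5, 9, 2, 4, 6, 7, 14, 16, 8]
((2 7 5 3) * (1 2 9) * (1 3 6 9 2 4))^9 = (1 4)(2 6)(3 5)(7 9)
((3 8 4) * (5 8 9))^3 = (3 8 9 4 5)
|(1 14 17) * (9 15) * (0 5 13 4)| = |(0 5 13 4)(1 14 17)(9 15)| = 12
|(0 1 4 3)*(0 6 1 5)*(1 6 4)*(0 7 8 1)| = 10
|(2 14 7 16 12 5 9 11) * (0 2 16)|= |(0 2 14 7)(5 9 11 16 12)|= 20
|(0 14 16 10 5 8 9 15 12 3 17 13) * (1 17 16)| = 40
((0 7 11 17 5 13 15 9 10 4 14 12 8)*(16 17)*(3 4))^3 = (0 16 13 10 14)(3 12 7 17 15)(4 8 11 5 9)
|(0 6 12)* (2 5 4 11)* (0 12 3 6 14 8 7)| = 4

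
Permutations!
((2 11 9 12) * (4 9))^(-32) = (2 9 11 12 4)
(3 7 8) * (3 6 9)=(3 7 8 6 9)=[0, 1, 2, 7, 4, 5, 9, 8, 6, 3]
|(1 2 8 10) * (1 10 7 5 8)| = |(10)(1 2)(5 8 7)| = 6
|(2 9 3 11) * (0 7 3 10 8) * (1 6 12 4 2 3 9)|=|(0 7 9 10 8)(1 6 12 4 2)(3 11)|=10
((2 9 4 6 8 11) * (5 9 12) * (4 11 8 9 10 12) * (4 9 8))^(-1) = (2 11 9)(4 8 6)(5 12 10)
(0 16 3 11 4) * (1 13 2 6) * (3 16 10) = (16)(0 10 3 11 4)(1 13 2 6) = [10, 13, 6, 11, 0, 5, 1, 7, 8, 9, 3, 4, 12, 2, 14, 15, 16]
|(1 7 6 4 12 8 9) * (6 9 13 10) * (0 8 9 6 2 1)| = |(0 8 13 10 2 1 7 6 4 12 9)| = 11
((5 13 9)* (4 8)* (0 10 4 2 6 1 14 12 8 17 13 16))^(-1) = ((0 10 4 17 13 9 5 16)(1 14 12 8 2 6))^(-1) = (0 16 5 9 13 17 4 10)(1 6 2 8 12 14)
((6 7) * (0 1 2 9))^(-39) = ((0 1 2 9)(6 7))^(-39) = (0 1 2 9)(6 7)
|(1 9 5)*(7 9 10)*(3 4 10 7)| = 12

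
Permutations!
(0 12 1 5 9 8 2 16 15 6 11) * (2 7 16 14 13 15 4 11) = [12, 5, 14, 3, 11, 9, 2, 16, 7, 8, 10, 0, 1, 15, 13, 6, 4] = (0 12 1 5 9 8 7 16 4 11)(2 14 13 15 6)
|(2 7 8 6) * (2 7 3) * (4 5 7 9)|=|(2 3)(4 5 7 8 6 9)|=6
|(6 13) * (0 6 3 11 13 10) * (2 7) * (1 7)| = |(0 6 10)(1 7 2)(3 11 13)| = 3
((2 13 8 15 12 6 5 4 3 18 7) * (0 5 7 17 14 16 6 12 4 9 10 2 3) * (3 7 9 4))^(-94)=(0 4 5)(2 8 3 17 16 9)(6 10 13 15 18 14)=((0 5 4)(2 13 8 15 3 18 17 14 16 6 9 10))^(-94)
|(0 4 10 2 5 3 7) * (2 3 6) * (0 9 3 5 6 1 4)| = 12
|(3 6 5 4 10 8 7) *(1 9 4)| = 9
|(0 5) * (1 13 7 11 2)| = |(0 5)(1 13 7 11 2)| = 10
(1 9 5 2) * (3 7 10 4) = [0, 9, 1, 7, 3, 2, 6, 10, 8, 5, 4] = (1 9 5 2)(3 7 10 4)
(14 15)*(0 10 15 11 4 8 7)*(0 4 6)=[10, 1, 2, 3, 8, 5, 0, 4, 7, 9, 15, 6, 12, 13, 11, 14]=(0 10 15 14 11 6)(4 8 7)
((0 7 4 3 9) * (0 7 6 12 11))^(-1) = (0 11 12 6)(3 4 7 9)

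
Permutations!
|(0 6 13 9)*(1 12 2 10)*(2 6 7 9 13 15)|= 6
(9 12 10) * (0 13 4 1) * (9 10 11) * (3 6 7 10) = (0 13 4 1)(3 6 7 10)(9 12 11) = [13, 0, 2, 6, 1, 5, 7, 10, 8, 12, 3, 9, 11, 4]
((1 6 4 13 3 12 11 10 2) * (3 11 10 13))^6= ((1 6 4 3 12 10 2)(11 13))^6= (13)(1 2 10 12 3 4 6)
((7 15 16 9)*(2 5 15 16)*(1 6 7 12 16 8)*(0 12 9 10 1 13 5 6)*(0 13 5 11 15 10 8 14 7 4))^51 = (0 4 6 2 15 11 13 1 10 5 8 16 12)(7 14)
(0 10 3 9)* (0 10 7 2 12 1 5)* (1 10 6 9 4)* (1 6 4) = [7, 5, 12, 1, 6, 0, 9, 2, 8, 4, 3, 11, 10] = (0 7 2 12 10 3 1 5)(4 6 9)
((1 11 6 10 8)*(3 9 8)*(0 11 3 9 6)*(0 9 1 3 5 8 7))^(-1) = (0 7 9 11)(1 10 6 3 8 5)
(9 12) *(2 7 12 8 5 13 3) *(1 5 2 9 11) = (1 5 13 3 9 8 2 7 12 11) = [0, 5, 7, 9, 4, 13, 6, 12, 2, 8, 10, 1, 11, 3]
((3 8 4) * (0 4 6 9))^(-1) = ((0 4 3 8 6 9))^(-1) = (0 9 6 8 3 4)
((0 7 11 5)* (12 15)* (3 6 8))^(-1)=(0 5 11 7)(3 8 6)(12 15)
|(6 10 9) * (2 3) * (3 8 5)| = |(2 8 5 3)(6 10 9)| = 12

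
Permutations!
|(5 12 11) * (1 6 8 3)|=|(1 6 8 3)(5 12 11)|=12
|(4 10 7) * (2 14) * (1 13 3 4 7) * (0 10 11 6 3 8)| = |(0 10 1 13 8)(2 14)(3 4 11 6)| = 20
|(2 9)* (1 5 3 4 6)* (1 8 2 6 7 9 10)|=10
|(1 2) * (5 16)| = 2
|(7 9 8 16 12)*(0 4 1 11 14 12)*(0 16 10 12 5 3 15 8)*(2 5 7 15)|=84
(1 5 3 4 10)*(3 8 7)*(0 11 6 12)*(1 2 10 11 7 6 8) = (0 7 3 4 11 8 6 12)(1 5)(2 10) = [7, 5, 10, 4, 11, 1, 12, 3, 6, 9, 2, 8, 0]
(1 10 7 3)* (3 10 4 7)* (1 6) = (1 4 7 10 3 6) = [0, 4, 2, 6, 7, 5, 1, 10, 8, 9, 3]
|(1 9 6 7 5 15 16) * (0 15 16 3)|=|(0 15 3)(1 9 6 7 5 16)|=6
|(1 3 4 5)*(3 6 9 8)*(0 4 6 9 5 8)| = 8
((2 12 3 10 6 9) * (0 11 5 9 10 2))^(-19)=((0 11 5 9)(2 12 3)(6 10))^(-19)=(0 11 5 9)(2 3 12)(6 10)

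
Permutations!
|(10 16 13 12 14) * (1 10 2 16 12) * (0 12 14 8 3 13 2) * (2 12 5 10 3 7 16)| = 12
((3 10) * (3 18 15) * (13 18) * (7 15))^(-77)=(3 10 13 18 7 15)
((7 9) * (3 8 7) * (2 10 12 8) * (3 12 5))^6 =(2 5)(3 10)(7 12)(8 9)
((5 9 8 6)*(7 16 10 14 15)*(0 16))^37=(0 16 10 14 15 7)(5 9 8 6)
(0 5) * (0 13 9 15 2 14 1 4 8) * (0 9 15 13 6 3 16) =(0 5 6 3 16)(1 4 8 9 13 15 2 14) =[5, 4, 14, 16, 8, 6, 3, 7, 9, 13, 10, 11, 12, 15, 1, 2, 0]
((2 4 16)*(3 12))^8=((2 4 16)(3 12))^8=(2 16 4)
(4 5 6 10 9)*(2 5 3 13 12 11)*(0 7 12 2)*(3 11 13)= (0 7 12 13 2 5 6 10 9 4 11)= [7, 1, 5, 3, 11, 6, 10, 12, 8, 4, 9, 0, 13, 2]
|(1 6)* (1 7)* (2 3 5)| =3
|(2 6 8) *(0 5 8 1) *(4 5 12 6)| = |(0 12 6 1)(2 4 5 8)| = 4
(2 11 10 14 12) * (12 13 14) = (2 11 10 12)(13 14) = [0, 1, 11, 3, 4, 5, 6, 7, 8, 9, 12, 10, 2, 14, 13]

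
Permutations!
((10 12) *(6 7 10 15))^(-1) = ((6 7 10 12 15))^(-1) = (6 15 12 10 7)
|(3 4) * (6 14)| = 2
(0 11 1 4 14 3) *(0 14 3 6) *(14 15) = [11, 4, 2, 15, 3, 5, 0, 7, 8, 9, 10, 1, 12, 13, 6, 14] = (0 11 1 4 3 15 14 6)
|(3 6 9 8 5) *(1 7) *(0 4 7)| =20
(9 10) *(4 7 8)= (4 7 8)(9 10)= [0, 1, 2, 3, 7, 5, 6, 8, 4, 10, 9]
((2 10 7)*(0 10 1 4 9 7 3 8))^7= (0 8 3 10)(1 9 2 4 7)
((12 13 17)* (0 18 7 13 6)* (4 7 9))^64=((0 18 9 4 7 13 17 12 6))^64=(0 18 9 4 7 13 17 12 6)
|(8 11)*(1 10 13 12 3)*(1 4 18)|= 14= |(1 10 13 12 3 4 18)(8 11)|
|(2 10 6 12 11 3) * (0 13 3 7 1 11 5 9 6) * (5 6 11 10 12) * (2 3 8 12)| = 11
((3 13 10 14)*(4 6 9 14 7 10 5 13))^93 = (3 9 4 14 6)(5 13)(7 10)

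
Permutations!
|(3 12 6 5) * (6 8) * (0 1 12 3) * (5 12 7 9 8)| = 8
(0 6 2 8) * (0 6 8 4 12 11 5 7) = (0 8 6 2 4 12 11 5 7) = [8, 1, 4, 3, 12, 7, 2, 0, 6, 9, 10, 5, 11]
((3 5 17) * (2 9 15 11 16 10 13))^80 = ((2 9 15 11 16 10 13)(3 5 17))^80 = (2 11 13 15 10 9 16)(3 17 5)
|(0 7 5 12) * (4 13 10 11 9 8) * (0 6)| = 30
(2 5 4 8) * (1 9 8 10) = (1 9 8 2 5 4 10) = [0, 9, 5, 3, 10, 4, 6, 7, 2, 8, 1]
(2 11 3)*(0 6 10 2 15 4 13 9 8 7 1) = (0 6 10 2 11 3 15 4 13 9 8 7 1) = [6, 0, 11, 15, 13, 5, 10, 1, 7, 8, 2, 3, 12, 9, 14, 4]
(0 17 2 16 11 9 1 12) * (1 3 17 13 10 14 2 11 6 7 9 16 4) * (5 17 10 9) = (0 13 9 3 10 14 2 4 1 12)(5 17 11 16 6 7) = [13, 12, 4, 10, 1, 17, 7, 5, 8, 3, 14, 16, 0, 9, 2, 15, 6, 11]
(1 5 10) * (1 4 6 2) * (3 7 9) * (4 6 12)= (1 5 10 6 2)(3 7 9)(4 12)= [0, 5, 1, 7, 12, 10, 2, 9, 8, 3, 6, 11, 4]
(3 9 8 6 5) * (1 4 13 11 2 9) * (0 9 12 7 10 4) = (0 9 8 6 5 3 1)(2 12 7 10 4 13 11) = [9, 0, 12, 1, 13, 3, 5, 10, 6, 8, 4, 2, 7, 11]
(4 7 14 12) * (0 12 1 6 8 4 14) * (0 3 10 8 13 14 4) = (0 12 4 7 3 10 8)(1 6 13 14) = [12, 6, 2, 10, 7, 5, 13, 3, 0, 9, 8, 11, 4, 14, 1]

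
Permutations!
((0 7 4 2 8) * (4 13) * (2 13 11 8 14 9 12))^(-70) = (0 11)(2 9)(7 8)(12 14)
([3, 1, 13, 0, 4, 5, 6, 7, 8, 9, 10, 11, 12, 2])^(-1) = [3, 1, 13, 0, 4, 5, 6, 7, 8, 9, 10, 11, 12, 2]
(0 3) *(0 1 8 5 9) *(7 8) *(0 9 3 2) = (9)(0 2)(1 7 8 5 3) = [2, 7, 0, 1, 4, 3, 6, 8, 5, 9]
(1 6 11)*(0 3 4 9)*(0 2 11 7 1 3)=(1 6 7)(2 11 3 4 9)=[0, 6, 11, 4, 9, 5, 7, 1, 8, 2, 10, 3]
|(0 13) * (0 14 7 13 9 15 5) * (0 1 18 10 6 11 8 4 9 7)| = 20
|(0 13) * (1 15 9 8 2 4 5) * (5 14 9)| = |(0 13)(1 15 5)(2 4 14 9 8)| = 30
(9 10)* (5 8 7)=(5 8 7)(9 10)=[0, 1, 2, 3, 4, 8, 6, 5, 7, 10, 9]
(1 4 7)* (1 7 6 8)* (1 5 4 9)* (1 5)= [0, 9, 2, 3, 6, 4, 8, 7, 1, 5]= (1 9 5 4 6 8)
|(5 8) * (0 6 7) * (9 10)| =|(0 6 7)(5 8)(9 10)| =6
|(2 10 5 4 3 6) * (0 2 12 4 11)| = |(0 2 10 5 11)(3 6 12 4)| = 20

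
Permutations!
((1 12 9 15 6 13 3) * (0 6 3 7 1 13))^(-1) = (0 6)(1 7 13 3 15 9 12)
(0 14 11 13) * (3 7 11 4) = (0 14 4 3 7 11 13) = [14, 1, 2, 7, 3, 5, 6, 11, 8, 9, 10, 13, 12, 0, 4]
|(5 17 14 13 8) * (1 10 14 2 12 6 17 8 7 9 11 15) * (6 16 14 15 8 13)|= 6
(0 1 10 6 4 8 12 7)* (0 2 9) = (0 1 10 6 4 8 12 7 2 9) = [1, 10, 9, 3, 8, 5, 4, 2, 12, 0, 6, 11, 7]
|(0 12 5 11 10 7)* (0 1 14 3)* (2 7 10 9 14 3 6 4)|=|(0 12 5 11 9 14 6 4 2 7 1 3)|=12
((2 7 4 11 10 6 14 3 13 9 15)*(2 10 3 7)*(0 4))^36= ((0 4 11 3 13 9 15 10 6 14 7))^36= (0 3 15 14 4 13 10 7 11 9 6)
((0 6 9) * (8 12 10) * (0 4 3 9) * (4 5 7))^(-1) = ((0 6)(3 9 5 7 4)(8 12 10))^(-1) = (0 6)(3 4 7 5 9)(8 10 12)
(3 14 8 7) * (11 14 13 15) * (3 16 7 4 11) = [0, 1, 2, 13, 11, 5, 6, 16, 4, 9, 10, 14, 12, 15, 8, 3, 7] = (3 13 15)(4 11 14 8)(7 16)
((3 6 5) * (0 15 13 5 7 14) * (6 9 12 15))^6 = ((0 6 7 14)(3 9 12 15 13 5))^6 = (15)(0 7)(6 14)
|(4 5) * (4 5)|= |(5)|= 1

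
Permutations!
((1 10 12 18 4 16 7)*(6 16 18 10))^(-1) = ((1 6 16 7)(4 18)(10 12))^(-1) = (1 7 16 6)(4 18)(10 12)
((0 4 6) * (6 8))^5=((0 4 8 6))^5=(0 4 8 6)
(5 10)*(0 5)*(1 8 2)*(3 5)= (0 3 5 10)(1 8 2)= [3, 8, 1, 5, 4, 10, 6, 7, 2, 9, 0]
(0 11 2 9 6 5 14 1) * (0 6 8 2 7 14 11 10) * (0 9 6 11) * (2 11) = (0 10 9 8 11 7 14 1 2 6 5) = [10, 2, 6, 3, 4, 0, 5, 14, 11, 8, 9, 7, 12, 13, 1]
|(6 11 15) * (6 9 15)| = 2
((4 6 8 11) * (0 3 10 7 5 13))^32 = ((0 3 10 7 5 13)(4 6 8 11))^32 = (0 10 5)(3 7 13)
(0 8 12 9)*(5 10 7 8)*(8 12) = [5, 1, 2, 3, 4, 10, 6, 12, 8, 0, 7, 11, 9] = (0 5 10 7 12 9)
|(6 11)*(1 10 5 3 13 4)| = 6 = |(1 10 5 3 13 4)(6 11)|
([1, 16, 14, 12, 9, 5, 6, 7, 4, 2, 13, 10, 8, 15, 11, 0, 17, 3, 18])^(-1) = (18)(0 15 13 10 11 14 2 9 4 8 12 3 17 16 1)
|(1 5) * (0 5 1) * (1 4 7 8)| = 4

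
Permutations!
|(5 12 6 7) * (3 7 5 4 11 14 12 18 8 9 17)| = 12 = |(3 7 4 11 14 12 6 5 18 8 9 17)|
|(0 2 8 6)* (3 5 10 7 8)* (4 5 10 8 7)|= 8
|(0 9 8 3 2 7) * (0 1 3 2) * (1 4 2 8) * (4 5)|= |(0 9 1 3)(2 7 5 4)|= 4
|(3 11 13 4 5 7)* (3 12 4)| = 12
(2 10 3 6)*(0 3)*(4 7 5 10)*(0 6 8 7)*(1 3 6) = (0 6 2 4)(1 3 8 7 5 10) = [6, 3, 4, 8, 0, 10, 2, 5, 7, 9, 1]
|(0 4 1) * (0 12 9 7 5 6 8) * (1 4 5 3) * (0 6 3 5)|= 6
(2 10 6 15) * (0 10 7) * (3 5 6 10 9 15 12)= (0 9 15 2 7)(3 5 6 12)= [9, 1, 7, 5, 4, 6, 12, 0, 8, 15, 10, 11, 3, 13, 14, 2]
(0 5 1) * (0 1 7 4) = (0 5 7 4) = [5, 1, 2, 3, 0, 7, 6, 4]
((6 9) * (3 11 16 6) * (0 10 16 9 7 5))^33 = ((0 10 16 6 7 5)(3 11 9))^33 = (0 6)(5 16)(7 10)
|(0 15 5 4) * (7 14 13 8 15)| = |(0 7 14 13 8 15 5 4)| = 8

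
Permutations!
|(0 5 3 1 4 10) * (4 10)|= 5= |(0 5 3 1 10)|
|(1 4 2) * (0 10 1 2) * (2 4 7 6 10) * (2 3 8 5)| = |(0 3 8 5 2 4)(1 7 6 10)| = 12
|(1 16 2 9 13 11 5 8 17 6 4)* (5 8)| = 10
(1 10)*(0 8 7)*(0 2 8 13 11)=[13, 10, 8, 3, 4, 5, 6, 2, 7, 9, 1, 0, 12, 11]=(0 13 11)(1 10)(2 8 7)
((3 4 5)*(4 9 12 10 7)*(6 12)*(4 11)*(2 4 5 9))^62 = ((2 4 9 6 12 10 7 11 5 3))^62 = (2 9 12 7 5)(3 4 6 10 11)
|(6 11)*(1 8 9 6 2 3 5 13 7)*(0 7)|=11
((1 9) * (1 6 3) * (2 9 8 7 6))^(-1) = (1 3 6 7 8)(2 9)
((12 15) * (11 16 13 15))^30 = (16)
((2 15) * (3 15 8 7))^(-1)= (2 15 3 7 8)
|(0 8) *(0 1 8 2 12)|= |(0 2 12)(1 8)|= 6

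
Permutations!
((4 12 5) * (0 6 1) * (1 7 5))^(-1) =((0 6 7 5 4 12 1))^(-1) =(0 1 12 4 5 7 6)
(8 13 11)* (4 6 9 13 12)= (4 6 9 13 11 8 12)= [0, 1, 2, 3, 6, 5, 9, 7, 12, 13, 10, 8, 4, 11]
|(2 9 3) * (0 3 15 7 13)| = |(0 3 2 9 15 7 13)| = 7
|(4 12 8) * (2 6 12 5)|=6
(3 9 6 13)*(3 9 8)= [0, 1, 2, 8, 4, 5, 13, 7, 3, 6, 10, 11, 12, 9]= (3 8)(6 13 9)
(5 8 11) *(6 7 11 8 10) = (5 10 6 7 11) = [0, 1, 2, 3, 4, 10, 7, 11, 8, 9, 6, 5]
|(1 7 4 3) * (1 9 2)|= 6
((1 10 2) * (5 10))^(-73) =((1 5 10 2))^(-73) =(1 2 10 5)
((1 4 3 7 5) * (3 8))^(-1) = (1 5 7 3 8 4)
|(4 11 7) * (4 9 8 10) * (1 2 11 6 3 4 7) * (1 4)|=|(1 2 11 4 6 3)(7 9 8 10)|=12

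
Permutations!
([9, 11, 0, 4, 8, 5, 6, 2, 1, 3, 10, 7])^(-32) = (0 8 2 4 7 3 11 9 1)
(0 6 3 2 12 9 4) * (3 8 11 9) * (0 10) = [6, 1, 12, 2, 10, 5, 8, 7, 11, 4, 0, 9, 3] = (0 6 8 11 9 4 10)(2 12 3)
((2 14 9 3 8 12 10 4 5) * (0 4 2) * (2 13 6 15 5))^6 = ((0 4 2 14 9 3 8 12 10 13 6 15 5))^6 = (0 8 5 3 15 9 6 14 13 2 10 4 12)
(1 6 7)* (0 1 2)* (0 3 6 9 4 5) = (0 1 9 4 5)(2 3 6 7) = [1, 9, 3, 6, 5, 0, 7, 2, 8, 4]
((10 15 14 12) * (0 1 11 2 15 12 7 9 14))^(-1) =((0 1 11 2 15)(7 9 14)(10 12))^(-1) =(0 15 2 11 1)(7 14 9)(10 12)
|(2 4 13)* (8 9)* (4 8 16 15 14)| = |(2 8 9 16 15 14 4 13)| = 8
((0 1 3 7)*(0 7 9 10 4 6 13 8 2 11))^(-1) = (0 11 2 8 13 6 4 10 9 3 1)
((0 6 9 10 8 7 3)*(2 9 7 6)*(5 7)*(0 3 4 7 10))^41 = (0 9 2)(4 7)(5 10 8 6)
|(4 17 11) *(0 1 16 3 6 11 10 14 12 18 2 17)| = |(0 1 16 3 6 11 4)(2 17 10 14 12 18)| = 42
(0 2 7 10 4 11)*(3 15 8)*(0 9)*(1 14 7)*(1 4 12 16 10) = (0 2 4 11 9)(1 14 7)(3 15 8)(10 12 16) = [2, 14, 4, 15, 11, 5, 6, 1, 3, 0, 12, 9, 16, 13, 7, 8, 10]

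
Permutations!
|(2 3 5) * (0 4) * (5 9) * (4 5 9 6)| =6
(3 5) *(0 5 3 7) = [5, 1, 2, 3, 4, 7, 6, 0] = (0 5 7)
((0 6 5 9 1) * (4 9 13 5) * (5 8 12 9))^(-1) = ((0 6 4 5 13 8 12 9 1))^(-1) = (0 1 9 12 8 13 5 4 6)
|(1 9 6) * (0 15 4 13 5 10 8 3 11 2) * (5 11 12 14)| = 6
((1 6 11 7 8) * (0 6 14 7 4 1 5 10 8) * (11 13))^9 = (0 6 13 11 4 1 14 7)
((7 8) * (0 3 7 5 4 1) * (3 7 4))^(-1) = (0 1 4 3 5 8 7)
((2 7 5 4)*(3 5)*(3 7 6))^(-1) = (7)(2 4 5 3 6)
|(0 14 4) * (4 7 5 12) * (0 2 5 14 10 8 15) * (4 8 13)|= |(0 10 13 4 2 5 12 8 15)(7 14)|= 18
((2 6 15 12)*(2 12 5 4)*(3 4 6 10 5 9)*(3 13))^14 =(2 9 10 13 5 3 6 4 15)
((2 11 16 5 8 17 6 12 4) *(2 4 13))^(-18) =((2 11 16 5 8 17 6 12 13))^(-18) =(17)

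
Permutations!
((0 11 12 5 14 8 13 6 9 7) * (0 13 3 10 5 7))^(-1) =(0 9 6 13 7 12 11)(3 8 14 5 10)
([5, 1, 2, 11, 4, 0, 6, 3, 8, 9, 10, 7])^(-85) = (0 5)(3 7 11)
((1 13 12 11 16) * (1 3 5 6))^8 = ((1 13 12 11 16 3 5 6))^8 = (16)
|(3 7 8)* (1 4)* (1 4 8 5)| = 5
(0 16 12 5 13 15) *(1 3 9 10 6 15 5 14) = [16, 3, 2, 9, 4, 13, 15, 7, 8, 10, 6, 11, 14, 5, 1, 0, 12] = (0 16 12 14 1 3 9 10 6 15)(5 13)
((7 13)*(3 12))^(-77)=((3 12)(7 13))^(-77)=(3 12)(7 13)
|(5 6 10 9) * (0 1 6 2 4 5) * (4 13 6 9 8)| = 21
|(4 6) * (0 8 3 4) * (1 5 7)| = |(0 8 3 4 6)(1 5 7)| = 15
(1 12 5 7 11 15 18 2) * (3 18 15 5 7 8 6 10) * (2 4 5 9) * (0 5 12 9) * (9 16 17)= (0 5 8 6 10 3 18 4 12 7 11)(1 16 17 9 2)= [5, 16, 1, 18, 12, 8, 10, 11, 6, 2, 3, 0, 7, 13, 14, 15, 17, 9, 4]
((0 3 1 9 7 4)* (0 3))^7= (1 7 3 9 4)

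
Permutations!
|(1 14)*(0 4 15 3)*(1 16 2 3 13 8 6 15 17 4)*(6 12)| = 30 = |(0 1 14 16 2 3)(4 17)(6 15 13 8 12)|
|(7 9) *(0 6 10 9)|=|(0 6 10 9 7)|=5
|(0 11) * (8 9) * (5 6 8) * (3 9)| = |(0 11)(3 9 5 6 8)| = 10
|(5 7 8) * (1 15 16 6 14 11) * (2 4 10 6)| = |(1 15 16 2 4 10 6 14 11)(5 7 8)| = 9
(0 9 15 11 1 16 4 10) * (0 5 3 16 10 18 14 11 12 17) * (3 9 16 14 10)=(0 16 4 18 10 5 9 15 12 17)(1 3 14 11)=[16, 3, 2, 14, 18, 9, 6, 7, 8, 15, 5, 1, 17, 13, 11, 12, 4, 0, 10]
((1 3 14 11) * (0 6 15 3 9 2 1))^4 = (0 14 15)(1 9 2)(3 6 11)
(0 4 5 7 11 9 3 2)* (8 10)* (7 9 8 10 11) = [4, 1, 0, 2, 5, 9, 6, 7, 11, 3, 10, 8] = (0 4 5 9 3 2)(8 11)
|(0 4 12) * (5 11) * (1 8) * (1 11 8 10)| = |(0 4 12)(1 10)(5 8 11)| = 6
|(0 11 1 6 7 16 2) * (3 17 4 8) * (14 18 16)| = |(0 11 1 6 7 14 18 16 2)(3 17 4 8)| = 36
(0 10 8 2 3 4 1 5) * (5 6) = [10, 6, 3, 4, 1, 0, 5, 7, 2, 9, 8] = (0 10 8 2 3 4 1 6 5)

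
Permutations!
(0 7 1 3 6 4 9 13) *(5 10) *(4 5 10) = (0 7 1 3 6 5 4 9 13) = [7, 3, 2, 6, 9, 4, 5, 1, 8, 13, 10, 11, 12, 0]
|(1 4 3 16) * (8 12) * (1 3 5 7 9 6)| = |(1 4 5 7 9 6)(3 16)(8 12)| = 6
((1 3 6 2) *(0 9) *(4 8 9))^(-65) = (0 9 8 4)(1 2 6 3)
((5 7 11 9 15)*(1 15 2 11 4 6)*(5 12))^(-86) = ((1 15 12 5 7 4 6)(2 11 9))^(-86) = (1 4 5 15 6 7 12)(2 11 9)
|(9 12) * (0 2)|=2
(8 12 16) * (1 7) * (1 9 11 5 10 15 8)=(1 7 9 11 5 10 15 8 12 16)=[0, 7, 2, 3, 4, 10, 6, 9, 12, 11, 15, 5, 16, 13, 14, 8, 1]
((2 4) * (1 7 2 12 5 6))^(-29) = (1 6 5 12 4 2 7)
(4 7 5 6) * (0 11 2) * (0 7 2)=(0 11)(2 7 5 6 4)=[11, 1, 7, 3, 2, 6, 4, 5, 8, 9, 10, 0]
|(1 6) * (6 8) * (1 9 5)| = 5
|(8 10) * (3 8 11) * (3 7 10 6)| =|(3 8 6)(7 10 11)| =3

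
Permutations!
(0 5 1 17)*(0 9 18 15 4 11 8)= (0 5 1 17 9 18 15 4 11 8)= [5, 17, 2, 3, 11, 1, 6, 7, 0, 18, 10, 8, 12, 13, 14, 4, 16, 9, 15]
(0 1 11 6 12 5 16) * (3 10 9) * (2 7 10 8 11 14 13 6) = (0 1 14 13 6 12 5 16)(2 7 10 9 3 8 11) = [1, 14, 7, 8, 4, 16, 12, 10, 11, 3, 9, 2, 5, 6, 13, 15, 0]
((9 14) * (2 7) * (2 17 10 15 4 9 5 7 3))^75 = ((2 3)(4 9 14 5 7 17 10 15))^75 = (2 3)(4 5 10 9 7 15 14 17)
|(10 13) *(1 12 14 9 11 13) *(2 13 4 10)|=14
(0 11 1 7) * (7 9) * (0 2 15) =(0 11 1 9 7 2 15) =[11, 9, 15, 3, 4, 5, 6, 2, 8, 7, 10, 1, 12, 13, 14, 0]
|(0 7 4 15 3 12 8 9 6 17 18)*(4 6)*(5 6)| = 6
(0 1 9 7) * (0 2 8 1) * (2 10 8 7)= [0, 9, 7, 3, 4, 5, 6, 10, 1, 2, 8]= (1 9 2 7 10 8)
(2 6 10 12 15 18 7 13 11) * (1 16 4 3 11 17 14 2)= [0, 16, 6, 11, 3, 5, 10, 13, 8, 9, 12, 1, 15, 17, 2, 18, 4, 14, 7]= (1 16 4 3 11)(2 6 10 12 15 18 7 13 17 14)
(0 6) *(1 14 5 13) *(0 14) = (0 6 14 5 13 1) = [6, 0, 2, 3, 4, 13, 14, 7, 8, 9, 10, 11, 12, 1, 5]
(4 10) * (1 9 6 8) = (1 9 6 8)(4 10) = [0, 9, 2, 3, 10, 5, 8, 7, 1, 6, 4]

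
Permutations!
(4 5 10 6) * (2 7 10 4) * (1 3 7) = (1 3 7 10 6 2)(4 5) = [0, 3, 1, 7, 5, 4, 2, 10, 8, 9, 6]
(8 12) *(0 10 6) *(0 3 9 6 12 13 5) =(0 10 12 8 13 5)(3 9 6) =[10, 1, 2, 9, 4, 0, 3, 7, 13, 6, 12, 11, 8, 5]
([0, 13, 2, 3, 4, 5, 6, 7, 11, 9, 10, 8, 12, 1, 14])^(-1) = [0, 13, 2, 3, 4, 5, 6, 7, 11, 9, 10, 8, 12, 1, 14]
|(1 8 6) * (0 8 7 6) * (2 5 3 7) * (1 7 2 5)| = |(0 8)(1 5 3 2)(6 7)| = 4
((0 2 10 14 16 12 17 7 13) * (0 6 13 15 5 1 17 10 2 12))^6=((0 12 10 14 16)(1 17 7 15 5)(6 13))^6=(0 12 10 14 16)(1 17 7 15 5)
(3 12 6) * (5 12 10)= [0, 1, 2, 10, 4, 12, 3, 7, 8, 9, 5, 11, 6]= (3 10 5 12 6)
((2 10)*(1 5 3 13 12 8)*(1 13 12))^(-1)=((1 5 3 12 8 13)(2 10))^(-1)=(1 13 8 12 3 5)(2 10)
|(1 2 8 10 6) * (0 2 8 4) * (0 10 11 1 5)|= |(0 2 4 10 6 5)(1 8 11)|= 6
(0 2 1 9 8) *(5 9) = (0 2 1 5 9 8) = [2, 5, 1, 3, 4, 9, 6, 7, 0, 8]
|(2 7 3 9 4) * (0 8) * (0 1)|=|(0 8 1)(2 7 3 9 4)|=15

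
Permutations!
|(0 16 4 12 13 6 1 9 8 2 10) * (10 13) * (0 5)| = 6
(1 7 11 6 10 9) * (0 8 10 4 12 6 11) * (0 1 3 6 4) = [8, 7, 2, 6, 12, 5, 0, 1, 10, 3, 9, 11, 4] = (0 8 10 9 3 6)(1 7)(4 12)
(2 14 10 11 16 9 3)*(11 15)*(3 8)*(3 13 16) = (2 14 10 15 11 3)(8 13 16 9) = [0, 1, 14, 2, 4, 5, 6, 7, 13, 8, 15, 3, 12, 16, 10, 11, 9]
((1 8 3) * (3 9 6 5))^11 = (1 3 5 6 9 8) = ((1 8 9 6 5 3))^11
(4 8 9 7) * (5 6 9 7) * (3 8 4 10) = (3 8 7 10)(5 6 9) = [0, 1, 2, 8, 4, 6, 9, 10, 7, 5, 3]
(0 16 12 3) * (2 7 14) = (0 16 12 3)(2 7 14) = [16, 1, 7, 0, 4, 5, 6, 14, 8, 9, 10, 11, 3, 13, 2, 15, 12]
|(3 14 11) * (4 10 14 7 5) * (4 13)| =|(3 7 5 13 4 10 14 11)| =8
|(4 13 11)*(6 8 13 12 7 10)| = |(4 12 7 10 6 8 13 11)| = 8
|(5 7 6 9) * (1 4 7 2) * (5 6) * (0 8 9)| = |(0 8 9 6)(1 4 7 5 2)| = 20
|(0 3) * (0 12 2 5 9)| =6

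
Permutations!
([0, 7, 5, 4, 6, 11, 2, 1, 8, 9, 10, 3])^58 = [0, 1, 4, 5, 11, 6, 3, 7, 8, 9, 10, 2]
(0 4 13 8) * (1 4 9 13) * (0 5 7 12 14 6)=(0 9 13 8 5 7 12 14 6)(1 4)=[9, 4, 2, 3, 1, 7, 0, 12, 5, 13, 10, 11, 14, 8, 6]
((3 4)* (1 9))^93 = (1 9)(3 4)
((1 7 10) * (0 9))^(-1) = (0 9)(1 10 7)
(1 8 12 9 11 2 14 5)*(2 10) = (1 8 12 9 11 10 2 14 5) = [0, 8, 14, 3, 4, 1, 6, 7, 12, 11, 2, 10, 9, 13, 5]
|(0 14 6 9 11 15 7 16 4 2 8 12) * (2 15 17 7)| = 13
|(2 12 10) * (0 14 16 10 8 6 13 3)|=10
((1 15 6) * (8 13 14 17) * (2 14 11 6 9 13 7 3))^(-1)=(1 6 11 13 9 15)(2 3 7 8 17 14)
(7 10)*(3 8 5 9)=(3 8 5 9)(7 10)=[0, 1, 2, 8, 4, 9, 6, 10, 5, 3, 7]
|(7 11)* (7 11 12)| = 2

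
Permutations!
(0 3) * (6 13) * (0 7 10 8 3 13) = (0 13 6)(3 7 10 8) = [13, 1, 2, 7, 4, 5, 0, 10, 3, 9, 8, 11, 12, 6]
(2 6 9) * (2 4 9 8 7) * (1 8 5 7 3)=(1 8 3)(2 6 5 7)(4 9)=[0, 8, 6, 1, 9, 7, 5, 2, 3, 4]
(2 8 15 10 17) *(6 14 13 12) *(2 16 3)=(2 8 15 10 17 16 3)(6 14 13 12)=[0, 1, 8, 2, 4, 5, 14, 7, 15, 9, 17, 11, 6, 12, 13, 10, 3, 16]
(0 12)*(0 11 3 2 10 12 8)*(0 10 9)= [8, 1, 9, 2, 4, 5, 6, 7, 10, 0, 12, 3, 11]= (0 8 10 12 11 3 2 9)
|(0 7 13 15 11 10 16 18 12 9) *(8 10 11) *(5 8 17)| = 12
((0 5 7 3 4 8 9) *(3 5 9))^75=((0 9)(3 4 8)(5 7))^75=(0 9)(5 7)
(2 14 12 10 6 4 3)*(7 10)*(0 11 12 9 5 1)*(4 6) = [11, 0, 14, 2, 3, 1, 6, 10, 8, 5, 4, 12, 7, 13, 9] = (0 11 12 7 10 4 3 2 14 9 5 1)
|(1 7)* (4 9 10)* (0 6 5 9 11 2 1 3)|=|(0 6 5 9 10 4 11 2 1 7 3)|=11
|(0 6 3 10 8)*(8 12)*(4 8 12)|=|(12)(0 6 3 10 4 8)|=6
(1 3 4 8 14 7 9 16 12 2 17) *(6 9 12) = (1 3 4 8 14 7 12 2 17)(6 9 16) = [0, 3, 17, 4, 8, 5, 9, 12, 14, 16, 10, 11, 2, 13, 7, 15, 6, 1]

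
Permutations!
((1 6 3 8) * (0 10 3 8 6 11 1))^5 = ((0 10 3 6 8)(1 11))^5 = (1 11)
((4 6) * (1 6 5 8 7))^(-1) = (1 7 8 5 4 6) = ((1 6 4 5 8 7))^(-1)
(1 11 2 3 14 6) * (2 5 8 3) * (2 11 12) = (1 12 2 11 5 8 3 14 6) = [0, 12, 11, 14, 4, 8, 1, 7, 3, 9, 10, 5, 2, 13, 6]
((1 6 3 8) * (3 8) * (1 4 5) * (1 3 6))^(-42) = (3 4 6 5 8)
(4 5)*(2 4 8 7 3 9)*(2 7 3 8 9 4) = [0, 1, 2, 4, 5, 9, 6, 8, 3, 7] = (3 4 5 9 7 8)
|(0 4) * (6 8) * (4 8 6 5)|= |(0 8 5 4)|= 4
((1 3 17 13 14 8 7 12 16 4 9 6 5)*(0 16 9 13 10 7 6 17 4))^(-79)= (0 16)(1 3 4 13 14 8 6 5)(7 12 9 17 10)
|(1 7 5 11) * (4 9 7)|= 6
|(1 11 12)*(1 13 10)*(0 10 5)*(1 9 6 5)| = |(0 10 9 6 5)(1 11 12 13)| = 20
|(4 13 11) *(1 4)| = |(1 4 13 11)| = 4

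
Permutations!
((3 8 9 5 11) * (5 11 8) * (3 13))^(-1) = ((3 5 8 9 11 13))^(-1) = (3 13 11 9 8 5)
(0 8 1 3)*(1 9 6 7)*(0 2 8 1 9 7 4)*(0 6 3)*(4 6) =(0 1)(2 8 7 9 3) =[1, 0, 8, 2, 4, 5, 6, 9, 7, 3]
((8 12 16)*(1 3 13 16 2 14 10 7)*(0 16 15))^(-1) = (0 15 13 3 1 7 10 14 2 12 8 16)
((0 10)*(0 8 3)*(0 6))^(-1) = ((0 10 8 3 6))^(-1) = (0 6 3 8 10)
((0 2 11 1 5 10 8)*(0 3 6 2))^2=((1 5 10 8 3 6 2 11))^2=(1 10 3 2)(5 8 6 11)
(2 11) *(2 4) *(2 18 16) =(2 11 4 18 16) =[0, 1, 11, 3, 18, 5, 6, 7, 8, 9, 10, 4, 12, 13, 14, 15, 2, 17, 16]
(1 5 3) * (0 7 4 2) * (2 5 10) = (0 7 4 5 3 1 10 2) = [7, 10, 0, 1, 5, 3, 6, 4, 8, 9, 2]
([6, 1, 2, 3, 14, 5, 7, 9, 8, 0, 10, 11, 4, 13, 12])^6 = [7, 1, 2, 3, 4, 5, 9, 0, 8, 6, 10, 11, 12, 13, 14]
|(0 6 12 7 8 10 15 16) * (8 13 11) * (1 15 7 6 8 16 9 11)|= 10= |(0 8 10 7 13 1 15 9 11 16)(6 12)|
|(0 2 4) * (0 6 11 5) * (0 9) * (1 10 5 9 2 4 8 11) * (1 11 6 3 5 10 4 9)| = |(0 9)(1 4 3 5 2 8 6 11)| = 8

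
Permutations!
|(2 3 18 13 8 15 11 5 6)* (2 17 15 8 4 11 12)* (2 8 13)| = 9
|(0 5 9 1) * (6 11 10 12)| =|(0 5 9 1)(6 11 10 12)| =4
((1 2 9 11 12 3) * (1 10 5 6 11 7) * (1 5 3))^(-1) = ((1 2 9 7 5 6 11 12)(3 10))^(-1) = (1 12 11 6 5 7 9 2)(3 10)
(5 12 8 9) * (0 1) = (0 1)(5 12 8 9) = [1, 0, 2, 3, 4, 12, 6, 7, 9, 5, 10, 11, 8]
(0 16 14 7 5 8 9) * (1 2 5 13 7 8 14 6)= [16, 2, 5, 3, 4, 14, 1, 13, 9, 0, 10, 11, 12, 7, 8, 15, 6]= (0 16 6 1 2 5 14 8 9)(7 13)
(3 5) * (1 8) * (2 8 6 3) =[0, 6, 8, 5, 4, 2, 3, 7, 1] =(1 6 3 5 2 8)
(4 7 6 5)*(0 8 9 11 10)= (0 8 9 11 10)(4 7 6 5)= [8, 1, 2, 3, 7, 4, 5, 6, 9, 11, 0, 10]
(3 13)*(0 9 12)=(0 9 12)(3 13)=[9, 1, 2, 13, 4, 5, 6, 7, 8, 12, 10, 11, 0, 3]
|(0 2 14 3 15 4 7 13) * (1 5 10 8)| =8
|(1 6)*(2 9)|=|(1 6)(2 9)|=2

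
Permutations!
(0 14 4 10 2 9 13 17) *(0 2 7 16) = [14, 1, 9, 3, 10, 5, 6, 16, 8, 13, 7, 11, 12, 17, 4, 15, 0, 2] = (0 14 4 10 7 16)(2 9 13 17)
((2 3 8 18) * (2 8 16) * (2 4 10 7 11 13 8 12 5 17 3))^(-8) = (3 7 18)(4 13 5)(8 17 10)(11 12 16)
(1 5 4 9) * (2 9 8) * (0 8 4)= [8, 5, 9, 3, 4, 0, 6, 7, 2, 1]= (0 8 2 9 1 5)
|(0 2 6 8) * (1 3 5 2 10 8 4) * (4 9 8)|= |(0 10 4 1 3 5 2 6 9 8)|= 10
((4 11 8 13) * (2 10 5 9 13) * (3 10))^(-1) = ((2 3 10 5 9 13 4 11 8))^(-1) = (2 8 11 4 13 9 5 10 3)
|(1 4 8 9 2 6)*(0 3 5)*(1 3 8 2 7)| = 10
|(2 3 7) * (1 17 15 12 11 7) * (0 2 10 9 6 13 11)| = |(0 2 3 1 17 15 12)(6 13 11 7 10 9)| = 42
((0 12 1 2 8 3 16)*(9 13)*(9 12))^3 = (0 12 8)(1 3 9)(2 16 13) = ((0 9 13 12 1 2 8 3 16))^3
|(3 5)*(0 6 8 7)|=4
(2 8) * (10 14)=[0, 1, 8, 3, 4, 5, 6, 7, 2, 9, 14, 11, 12, 13, 10]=(2 8)(10 14)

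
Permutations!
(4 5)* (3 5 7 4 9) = (3 5 9)(4 7) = [0, 1, 2, 5, 7, 9, 6, 4, 8, 3]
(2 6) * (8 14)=(2 6)(8 14)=[0, 1, 6, 3, 4, 5, 2, 7, 14, 9, 10, 11, 12, 13, 8]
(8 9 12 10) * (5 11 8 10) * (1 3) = [0, 3, 2, 1, 4, 11, 6, 7, 9, 12, 10, 8, 5] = (1 3)(5 11 8 9 12)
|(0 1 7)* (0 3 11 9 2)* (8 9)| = |(0 1 7 3 11 8 9 2)| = 8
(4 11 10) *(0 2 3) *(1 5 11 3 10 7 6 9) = (0 2 10 4 3)(1 5 11 7 6 9) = [2, 5, 10, 0, 3, 11, 9, 6, 8, 1, 4, 7]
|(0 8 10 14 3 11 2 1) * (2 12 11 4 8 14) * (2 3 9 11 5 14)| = 60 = |(0 2 1)(3 4 8 10)(5 14 9 11 12)|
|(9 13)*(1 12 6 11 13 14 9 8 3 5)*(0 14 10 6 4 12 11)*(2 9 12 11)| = |(0 14 12 4 11 13 8 3 5 1 2 9 10 6)| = 14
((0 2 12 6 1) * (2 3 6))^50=(12)(0 6)(1 3)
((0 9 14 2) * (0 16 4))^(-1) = ((0 9 14 2 16 4))^(-1) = (0 4 16 2 14 9)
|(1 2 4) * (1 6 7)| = 5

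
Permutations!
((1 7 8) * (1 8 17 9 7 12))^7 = (1 12)(7 17 9)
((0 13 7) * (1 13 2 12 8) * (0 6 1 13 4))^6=(0 6 8)(1 13 2)(4 7 12)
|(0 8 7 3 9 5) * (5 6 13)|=8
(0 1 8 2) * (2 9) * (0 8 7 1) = (1 7)(2 8 9) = [0, 7, 8, 3, 4, 5, 6, 1, 9, 2]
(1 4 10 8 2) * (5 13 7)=(1 4 10 8 2)(5 13 7)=[0, 4, 1, 3, 10, 13, 6, 5, 2, 9, 8, 11, 12, 7]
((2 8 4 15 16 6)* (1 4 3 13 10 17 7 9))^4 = ((1 4 15 16 6 2 8 3 13 10 17 7 9))^4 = (1 6 13 9 16 3 7 15 8 17 4 2 10)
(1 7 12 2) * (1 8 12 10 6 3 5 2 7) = (2 8 12 7 10 6 3 5) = [0, 1, 8, 5, 4, 2, 3, 10, 12, 9, 6, 11, 7]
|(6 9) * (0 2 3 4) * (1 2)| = 10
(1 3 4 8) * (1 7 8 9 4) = (1 3)(4 9)(7 8) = [0, 3, 2, 1, 9, 5, 6, 8, 7, 4]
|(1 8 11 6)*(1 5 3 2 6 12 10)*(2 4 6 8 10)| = |(1 10)(2 8 11 12)(3 4 6 5)| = 4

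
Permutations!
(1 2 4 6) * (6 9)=(1 2 4 9 6)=[0, 2, 4, 3, 9, 5, 1, 7, 8, 6]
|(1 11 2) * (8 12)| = |(1 11 2)(8 12)| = 6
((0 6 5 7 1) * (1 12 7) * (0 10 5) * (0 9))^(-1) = ((0 6 9)(1 10 5)(7 12))^(-1) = (0 9 6)(1 5 10)(7 12)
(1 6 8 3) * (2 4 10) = [0, 6, 4, 1, 10, 5, 8, 7, 3, 9, 2] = (1 6 8 3)(2 4 10)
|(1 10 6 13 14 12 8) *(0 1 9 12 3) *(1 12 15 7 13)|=9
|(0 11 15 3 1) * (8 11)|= |(0 8 11 15 3 1)|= 6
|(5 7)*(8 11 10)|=6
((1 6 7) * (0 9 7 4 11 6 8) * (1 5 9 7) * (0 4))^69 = ((0 7 5 9 1 8 4 11 6))^69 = (0 4 9)(1 7 11)(5 6 8)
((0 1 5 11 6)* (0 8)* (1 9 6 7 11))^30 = ((0 9 6 8)(1 5)(7 11))^30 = (11)(0 6)(8 9)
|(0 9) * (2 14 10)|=|(0 9)(2 14 10)|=6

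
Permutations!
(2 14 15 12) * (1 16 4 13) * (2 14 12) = (1 16 4 13)(2 12 14 15) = [0, 16, 12, 3, 13, 5, 6, 7, 8, 9, 10, 11, 14, 1, 15, 2, 4]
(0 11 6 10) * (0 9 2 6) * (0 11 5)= (11)(0 5)(2 6 10 9)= [5, 1, 6, 3, 4, 0, 10, 7, 8, 2, 9, 11]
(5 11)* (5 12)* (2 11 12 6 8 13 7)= (2 11 6 8 13 7)(5 12)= [0, 1, 11, 3, 4, 12, 8, 2, 13, 9, 10, 6, 5, 7]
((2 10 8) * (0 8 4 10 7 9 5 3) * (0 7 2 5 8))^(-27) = (3 8 7 5 9)(4 10) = ((3 7 9 8 5)(4 10))^(-27)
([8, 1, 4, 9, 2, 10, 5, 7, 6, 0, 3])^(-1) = (0 9 3 10 5 6 8)(2 4)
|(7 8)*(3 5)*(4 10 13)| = 6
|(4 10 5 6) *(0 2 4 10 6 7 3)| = |(0 2 4 6 10 5 7 3)| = 8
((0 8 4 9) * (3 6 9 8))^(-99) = ((0 3 6 9)(4 8))^(-99) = (0 3 6 9)(4 8)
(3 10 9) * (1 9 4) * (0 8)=[8, 9, 2, 10, 1, 5, 6, 7, 0, 3, 4]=(0 8)(1 9 3 10 4)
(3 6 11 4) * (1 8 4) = (1 8 4 3 6 11) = [0, 8, 2, 6, 3, 5, 11, 7, 4, 9, 10, 1]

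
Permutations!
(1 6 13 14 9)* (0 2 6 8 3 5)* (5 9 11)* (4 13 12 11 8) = (0 2 6 12 11 5)(1 4 13 14 8 3 9) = [2, 4, 6, 9, 13, 0, 12, 7, 3, 1, 10, 5, 11, 14, 8]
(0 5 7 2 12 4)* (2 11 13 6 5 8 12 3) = (0 8 12 4)(2 3)(5 7 11 13 6) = [8, 1, 3, 2, 0, 7, 5, 11, 12, 9, 10, 13, 4, 6]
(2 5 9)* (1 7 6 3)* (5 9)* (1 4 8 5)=[0, 7, 9, 4, 8, 1, 3, 6, 5, 2]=(1 7 6 3 4 8 5)(2 9)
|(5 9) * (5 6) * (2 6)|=|(2 6 5 9)|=4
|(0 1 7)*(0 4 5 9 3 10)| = |(0 1 7 4 5 9 3 10)| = 8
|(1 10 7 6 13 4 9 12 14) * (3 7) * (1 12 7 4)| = |(1 10 3 4 9 7 6 13)(12 14)| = 8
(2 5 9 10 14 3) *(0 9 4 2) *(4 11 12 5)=(0 9 10 14 3)(2 4)(5 11 12)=[9, 1, 4, 0, 2, 11, 6, 7, 8, 10, 14, 12, 5, 13, 3]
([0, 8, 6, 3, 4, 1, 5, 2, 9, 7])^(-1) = [0, 5, 7, 3, 4, 6, 2, 9, 1, 8]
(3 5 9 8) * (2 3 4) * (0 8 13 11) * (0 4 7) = [8, 1, 3, 5, 2, 9, 6, 0, 7, 13, 10, 4, 12, 11] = (0 8 7)(2 3 5 9 13 11 4)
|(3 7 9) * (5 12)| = |(3 7 9)(5 12)| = 6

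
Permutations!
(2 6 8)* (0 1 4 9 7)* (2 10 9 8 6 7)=[1, 4, 7, 3, 8, 5, 6, 0, 10, 2, 9]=(0 1 4 8 10 9 2 7)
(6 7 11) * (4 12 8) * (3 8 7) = (3 8 4 12 7 11 6) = [0, 1, 2, 8, 12, 5, 3, 11, 4, 9, 10, 6, 7]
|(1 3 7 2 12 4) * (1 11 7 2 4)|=12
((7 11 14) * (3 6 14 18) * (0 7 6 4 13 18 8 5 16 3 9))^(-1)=(0 9 18 13 4 3 16 5 8 11 7)(6 14)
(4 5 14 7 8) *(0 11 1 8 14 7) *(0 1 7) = (0 11 7 14 1 8 4 5) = [11, 8, 2, 3, 5, 0, 6, 14, 4, 9, 10, 7, 12, 13, 1]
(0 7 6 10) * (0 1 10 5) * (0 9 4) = [7, 10, 2, 3, 0, 9, 5, 6, 8, 4, 1] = (0 7 6 5 9 4)(1 10)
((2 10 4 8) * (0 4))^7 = ((0 4 8 2 10))^7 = (0 8 10 4 2)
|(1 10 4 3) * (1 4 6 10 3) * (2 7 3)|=10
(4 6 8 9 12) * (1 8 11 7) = (1 8 9 12 4 6 11 7) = [0, 8, 2, 3, 6, 5, 11, 1, 9, 12, 10, 7, 4]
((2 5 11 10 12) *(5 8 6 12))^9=((2 8 6 12)(5 11 10))^9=(2 8 6 12)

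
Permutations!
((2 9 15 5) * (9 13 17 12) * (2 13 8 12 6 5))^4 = ((2 8 12 9 15)(5 13 17 6))^4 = (17)(2 15 9 12 8)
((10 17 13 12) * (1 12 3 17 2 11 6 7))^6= ((1 12 10 2 11 6 7)(3 17 13))^6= (17)(1 7 6 11 2 10 12)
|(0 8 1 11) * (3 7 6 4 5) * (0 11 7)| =|(11)(0 8 1 7 6 4 5 3)| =8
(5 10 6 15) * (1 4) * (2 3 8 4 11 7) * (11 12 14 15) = (1 12 14 15 5 10 6 11 7 2 3 8 4) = [0, 12, 3, 8, 1, 10, 11, 2, 4, 9, 6, 7, 14, 13, 15, 5]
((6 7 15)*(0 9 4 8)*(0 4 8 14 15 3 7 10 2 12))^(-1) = (0 12 2 10 6 15 14 4 8 9)(3 7)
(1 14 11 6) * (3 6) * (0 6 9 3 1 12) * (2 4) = (0 6 12)(1 14 11)(2 4)(3 9) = [6, 14, 4, 9, 2, 5, 12, 7, 8, 3, 10, 1, 0, 13, 11]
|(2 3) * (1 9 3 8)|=|(1 9 3 2 8)|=5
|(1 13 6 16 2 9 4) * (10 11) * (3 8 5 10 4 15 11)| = |(1 13 6 16 2 9 15 11 4)(3 8 5 10)| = 36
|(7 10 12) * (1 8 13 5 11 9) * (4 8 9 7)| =8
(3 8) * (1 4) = (1 4)(3 8) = [0, 4, 2, 8, 1, 5, 6, 7, 3]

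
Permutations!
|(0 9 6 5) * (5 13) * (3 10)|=|(0 9 6 13 5)(3 10)|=10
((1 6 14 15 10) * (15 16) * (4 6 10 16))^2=((1 10)(4 6 14)(15 16))^2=(16)(4 14 6)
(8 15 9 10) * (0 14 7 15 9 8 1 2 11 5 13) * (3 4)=(0 14 7 15 8 9 10 1 2 11 5 13)(3 4)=[14, 2, 11, 4, 3, 13, 6, 15, 9, 10, 1, 5, 12, 0, 7, 8]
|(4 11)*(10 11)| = 3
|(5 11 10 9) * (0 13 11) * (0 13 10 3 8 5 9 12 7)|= 20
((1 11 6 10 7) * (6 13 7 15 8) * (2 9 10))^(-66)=(15)(1 13)(7 11)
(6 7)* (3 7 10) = [0, 1, 2, 7, 4, 5, 10, 6, 8, 9, 3] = (3 7 6 10)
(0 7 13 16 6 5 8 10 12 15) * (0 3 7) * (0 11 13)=(0 11 13 16 6 5 8 10 12 15 3 7)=[11, 1, 2, 7, 4, 8, 5, 0, 10, 9, 12, 13, 15, 16, 14, 3, 6]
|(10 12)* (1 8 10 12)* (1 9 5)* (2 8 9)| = |(12)(1 9 5)(2 8 10)| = 3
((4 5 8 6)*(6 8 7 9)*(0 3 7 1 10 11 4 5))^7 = (0 10 6 3 11 5 7 4 1 9) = ((0 3 7 9 6 5 1 10 11 4))^7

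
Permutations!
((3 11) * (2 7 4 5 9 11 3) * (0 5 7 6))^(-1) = ((0 5 9 11 2 6)(4 7))^(-1) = (0 6 2 11 9 5)(4 7)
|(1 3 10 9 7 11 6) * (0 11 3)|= 4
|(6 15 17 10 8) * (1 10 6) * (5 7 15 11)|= |(1 10 8)(5 7 15 17 6 11)|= 6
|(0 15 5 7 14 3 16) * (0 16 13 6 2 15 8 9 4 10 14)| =|(16)(0 8 9 4 10 14 3 13 6 2 15 5 7)| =13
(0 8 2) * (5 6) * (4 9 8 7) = (0 7 4 9 8 2)(5 6) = [7, 1, 0, 3, 9, 6, 5, 4, 2, 8]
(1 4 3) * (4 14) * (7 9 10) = [0, 14, 2, 1, 3, 5, 6, 9, 8, 10, 7, 11, 12, 13, 4] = (1 14 4 3)(7 9 10)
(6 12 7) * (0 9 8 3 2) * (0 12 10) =[9, 1, 12, 2, 4, 5, 10, 6, 3, 8, 0, 11, 7] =(0 9 8 3 2 12 7 6 10)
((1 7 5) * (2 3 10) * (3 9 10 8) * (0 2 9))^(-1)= ((0 2)(1 7 5)(3 8)(9 10))^(-1)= (0 2)(1 5 7)(3 8)(9 10)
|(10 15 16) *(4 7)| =6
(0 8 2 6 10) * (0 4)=(0 8 2 6 10 4)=[8, 1, 6, 3, 0, 5, 10, 7, 2, 9, 4]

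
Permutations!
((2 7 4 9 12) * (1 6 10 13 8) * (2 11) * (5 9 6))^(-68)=((1 5 9 12 11 2 7 4 6 10 13 8))^(-68)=(1 11 6)(2 10 5)(4 8 12)(7 13 9)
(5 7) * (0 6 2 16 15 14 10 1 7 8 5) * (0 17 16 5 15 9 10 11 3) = (0 6 2 5 8 15 14 11 3)(1 7 17 16 9 10) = [6, 7, 5, 0, 4, 8, 2, 17, 15, 10, 1, 3, 12, 13, 11, 14, 9, 16]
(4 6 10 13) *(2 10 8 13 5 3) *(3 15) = (2 10 5 15 3)(4 6 8 13) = [0, 1, 10, 2, 6, 15, 8, 7, 13, 9, 5, 11, 12, 4, 14, 3]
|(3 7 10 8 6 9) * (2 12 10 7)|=|(2 12 10 8 6 9 3)|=7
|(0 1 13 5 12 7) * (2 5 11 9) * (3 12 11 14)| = |(0 1 13 14 3 12 7)(2 5 11 9)| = 28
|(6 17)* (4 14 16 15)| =|(4 14 16 15)(6 17)| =4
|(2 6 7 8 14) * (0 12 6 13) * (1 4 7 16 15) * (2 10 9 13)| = 13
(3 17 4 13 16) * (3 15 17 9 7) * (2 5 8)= [0, 1, 5, 9, 13, 8, 6, 3, 2, 7, 10, 11, 12, 16, 14, 17, 15, 4]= (2 5 8)(3 9 7)(4 13 16 15 17)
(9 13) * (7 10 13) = (7 10 13 9) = [0, 1, 2, 3, 4, 5, 6, 10, 8, 7, 13, 11, 12, 9]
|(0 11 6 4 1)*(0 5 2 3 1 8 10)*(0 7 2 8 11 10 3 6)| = |(0 10 7 2 6 4 11)(1 5 8 3)| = 28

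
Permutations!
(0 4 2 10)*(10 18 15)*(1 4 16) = (0 16 1 4 2 18 15 10) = [16, 4, 18, 3, 2, 5, 6, 7, 8, 9, 0, 11, 12, 13, 14, 10, 1, 17, 15]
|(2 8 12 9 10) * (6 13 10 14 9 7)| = |(2 8 12 7 6 13 10)(9 14)| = 14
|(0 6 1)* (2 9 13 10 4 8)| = |(0 6 1)(2 9 13 10 4 8)| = 6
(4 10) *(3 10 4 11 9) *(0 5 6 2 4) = (0 5 6 2 4)(3 10 11 9) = [5, 1, 4, 10, 0, 6, 2, 7, 8, 3, 11, 9]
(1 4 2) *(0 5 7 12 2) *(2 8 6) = (0 5 7 12 8 6 2 1 4) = [5, 4, 1, 3, 0, 7, 2, 12, 6, 9, 10, 11, 8]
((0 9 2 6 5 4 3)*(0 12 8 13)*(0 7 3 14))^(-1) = ((0 9 2 6 5 4 14)(3 12 8 13 7))^(-1) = (0 14 4 5 6 2 9)(3 7 13 8 12)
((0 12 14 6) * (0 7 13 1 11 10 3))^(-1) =((0 12 14 6 7 13 1 11 10 3))^(-1) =(0 3 10 11 1 13 7 6 14 12)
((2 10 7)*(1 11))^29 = (1 11)(2 7 10)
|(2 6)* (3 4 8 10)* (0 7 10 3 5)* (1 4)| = 4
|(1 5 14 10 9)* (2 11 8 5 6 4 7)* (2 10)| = 30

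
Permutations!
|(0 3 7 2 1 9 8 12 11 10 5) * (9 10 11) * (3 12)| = |(0 12 9 8 3 7 2 1 10 5)| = 10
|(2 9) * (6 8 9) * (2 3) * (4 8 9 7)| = |(2 6 9 3)(4 8 7)| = 12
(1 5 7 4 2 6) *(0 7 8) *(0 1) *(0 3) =(0 7 4 2 6 3)(1 5 8) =[7, 5, 6, 0, 2, 8, 3, 4, 1]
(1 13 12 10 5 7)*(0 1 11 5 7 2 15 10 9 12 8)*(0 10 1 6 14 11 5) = [6, 13, 15, 3, 4, 2, 14, 5, 10, 12, 7, 0, 9, 8, 11, 1] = (0 6 14 11)(1 13 8 10 7 5 2 15)(9 12)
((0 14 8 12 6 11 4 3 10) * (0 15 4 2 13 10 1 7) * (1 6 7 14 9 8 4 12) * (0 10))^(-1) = (0 13 2 11 6 3 4 14 1 8 9)(7 12 15 10)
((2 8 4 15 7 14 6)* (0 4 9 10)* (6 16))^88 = ((0 4 15 7 14 16 6 2 8 9 10))^88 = (16)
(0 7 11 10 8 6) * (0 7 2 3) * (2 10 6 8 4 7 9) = [10, 1, 3, 0, 7, 5, 9, 11, 8, 2, 4, 6] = (0 10 4 7 11 6 9 2 3)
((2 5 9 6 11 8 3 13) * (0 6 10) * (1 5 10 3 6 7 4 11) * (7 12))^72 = (0 7 11 6 5 3 2)(1 9 13 10 12 4 8)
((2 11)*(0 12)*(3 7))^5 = ((0 12)(2 11)(3 7))^5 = (0 12)(2 11)(3 7)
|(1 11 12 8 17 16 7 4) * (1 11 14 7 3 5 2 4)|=9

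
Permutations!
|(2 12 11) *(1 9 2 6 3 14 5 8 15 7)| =12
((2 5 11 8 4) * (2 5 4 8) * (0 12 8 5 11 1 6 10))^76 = (0 10 6 1 5 8 12)(2 4 11) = ((0 12 8 5 1 6 10)(2 4 11))^76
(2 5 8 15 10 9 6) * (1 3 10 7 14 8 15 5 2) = (1 3 10 9 6)(5 15 7 14 8) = [0, 3, 2, 10, 4, 15, 1, 14, 5, 6, 9, 11, 12, 13, 8, 7]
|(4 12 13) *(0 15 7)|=|(0 15 7)(4 12 13)|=3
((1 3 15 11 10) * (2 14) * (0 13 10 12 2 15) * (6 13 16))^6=(0 3 1 10 13 6 16)(2 14 15 11 12)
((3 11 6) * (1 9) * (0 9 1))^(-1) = ((0 9)(3 11 6))^(-1) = (0 9)(3 6 11)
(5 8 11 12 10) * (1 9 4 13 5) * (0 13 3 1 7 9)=[13, 0, 2, 1, 3, 8, 6, 9, 11, 4, 7, 12, 10, 5]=(0 13 5 8 11 12 10 7 9 4 3 1)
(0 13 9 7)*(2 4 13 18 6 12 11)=[18, 1, 4, 3, 13, 5, 12, 0, 8, 7, 10, 2, 11, 9, 14, 15, 16, 17, 6]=(0 18 6 12 11 2 4 13 9 7)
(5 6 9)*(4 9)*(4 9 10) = (4 10)(5 6 9) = [0, 1, 2, 3, 10, 6, 9, 7, 8, 5, 4]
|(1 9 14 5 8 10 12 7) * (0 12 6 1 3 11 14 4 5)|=|(0 12 7 3 11 14)(1 9 4 5 8 10 6)|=42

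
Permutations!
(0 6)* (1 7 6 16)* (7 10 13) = (0 16 1 10 13 7 6) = [16, 10, 2, 3, 4, 5, 0, 6, 8, 9, 13, 11, 12, 7, 14, 15, 1]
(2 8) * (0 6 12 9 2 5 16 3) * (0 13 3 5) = (0 6 12 9 2 8)(3 13)(5 16) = [6, 1, 8, 13, 4, 16, 12, 7, 0, 2, 10, 11, 9, 3, 14, 15, 5]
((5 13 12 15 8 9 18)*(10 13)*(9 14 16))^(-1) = (5 18 9 16 14 8 15 12 13 10)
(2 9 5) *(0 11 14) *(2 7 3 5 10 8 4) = (0 11 14)(2 9 10 8 4)(3 5 7) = [11, 1, 9, 5, 2, 7, 6, 3, 4, 10, 8, 14, 12, 13, 0]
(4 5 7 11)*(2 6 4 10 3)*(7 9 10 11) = (11)(2 6 4 5 9 10 3) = [0, 1, 6, 2, 5, 9, 4, 7, 8, 10, 3, 11]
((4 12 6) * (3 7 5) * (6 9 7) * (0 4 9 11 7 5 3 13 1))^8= (0 5 3 12 1 9 7 4 13 6 11)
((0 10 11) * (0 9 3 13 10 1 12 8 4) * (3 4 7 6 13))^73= ((0 1 12 8 7 6 13 10 11 9 4))^73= (0 10 8 4 13 12 9 6 1 11 7)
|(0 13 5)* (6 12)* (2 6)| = 3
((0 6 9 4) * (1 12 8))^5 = ((0 6 9 4)(1 12 8))^5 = (0 6 9 4)(1 8 12)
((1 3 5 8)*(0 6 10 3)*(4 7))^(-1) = ((0 6 10 3 5 8 1)(4 7))^(-1) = (0 1 8 5 3 10 6)(4 7)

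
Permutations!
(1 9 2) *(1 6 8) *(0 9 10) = (0 9 2 6 8 1 10) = [9, 10, 6, 3, 4, 5, 8, 7, 1, 2, 0]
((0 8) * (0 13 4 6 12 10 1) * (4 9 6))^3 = (0 9 10 8 6 1 13 12)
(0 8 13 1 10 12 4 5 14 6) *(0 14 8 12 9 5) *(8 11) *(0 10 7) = (0 12 4 10 9 5 11 8 13 1 7)(6 14) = [12, 7, 2, 3, 10, 11, 14, 0, 13, 5, 9, 8, 4, 1, 6]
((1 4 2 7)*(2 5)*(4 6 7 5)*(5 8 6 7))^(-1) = (1 7)(2 5 6 8)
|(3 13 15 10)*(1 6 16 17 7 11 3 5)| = 11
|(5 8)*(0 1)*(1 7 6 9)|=|(0 7 6 9 1)(5 8)|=10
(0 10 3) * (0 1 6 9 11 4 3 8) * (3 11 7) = (0 10 8)(1 6 9 7 3)(4 11) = [10, 6, 2, 1, 11, 5, 9, 3, 0, 7, 8, 4]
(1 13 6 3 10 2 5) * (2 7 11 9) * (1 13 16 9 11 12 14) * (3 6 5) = (1 16 9 2 3 10 7 12 14)(5 13) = [0, 16, 3, 10, 4, 13, 6, 12, 8, 2, 7, 11, 14, 5, 1, 15, 9]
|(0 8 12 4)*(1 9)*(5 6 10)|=|(0 8 12 4)(1 9)(5 6 10)|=12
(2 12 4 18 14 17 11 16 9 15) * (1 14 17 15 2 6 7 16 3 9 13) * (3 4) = (1 14 15 6 7 16 13)(2 12 3 9)(4 18 17 11) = [0, 14, 12, 9, 18, 5, 7, 16, 8, 2, 10, 4, 3, 1, 15, 6, 13, 11, 17]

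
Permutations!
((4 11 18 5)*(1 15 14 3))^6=((1 15 14 3)(4 11 18 5))^6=(1 14)(3 15)(4 18)(5 11)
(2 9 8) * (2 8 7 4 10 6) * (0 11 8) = (0 11 8)(2 9 7 4 10 6) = [11, 1, 9, 3, 10, 5, 2, 4, 0, 7, 6, 8]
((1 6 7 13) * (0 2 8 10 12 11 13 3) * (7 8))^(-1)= (0 3 7 2)(1 13 11 12 10 8 6)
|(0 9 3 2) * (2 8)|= |(0 9 3 8 2)|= 5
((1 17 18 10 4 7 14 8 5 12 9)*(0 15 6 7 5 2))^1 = (0 15 6 7 14 8 2)(1 17 18 10 4 5 12 9)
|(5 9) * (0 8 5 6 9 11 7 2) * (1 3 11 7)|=30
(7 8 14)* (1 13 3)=[0, 13, 2, 1, 4, 5, 6, 8, 14, 9, 10, 11, 12, 3, 7]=(1 13 3)(7 8 14)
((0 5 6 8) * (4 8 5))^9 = ((0 4 8)(5 6))^9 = (8)(5 6)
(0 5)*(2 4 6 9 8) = (0 5)(2 4 6 9 8) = [5, 1, 4, 3, 6, 0, 9, 7, 2, 8]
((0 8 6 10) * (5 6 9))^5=((0 8 9 5 6 10))^5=(0 10 6 5 9 8)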